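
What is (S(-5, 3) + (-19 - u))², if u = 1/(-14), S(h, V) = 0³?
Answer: 70225/196 ≈ 358.29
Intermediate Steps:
S(h, V) = 0
u = -1/14 ≈ -0.071429
(S(-5, 3) + (-19 - u))² = (0 + (-19 - 1*(-1/14)))² = (0 + (-19 + 1/14))² = (0 - 265/14)² = (-265/14)² = 70225/196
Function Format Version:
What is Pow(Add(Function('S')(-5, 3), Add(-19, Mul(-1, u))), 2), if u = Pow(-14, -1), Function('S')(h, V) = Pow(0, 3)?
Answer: Rational(70225, 196) ≈ 358.29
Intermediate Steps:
Function('S')(h, V) = 0
u = Rational(-1, 14) ≈ -0.071429
Pow(Add(Function('S')(-5, 3), Add(-19, Mul(-1, u))), 2) = Pow(Add(0, Add(-19, Mul(-1, Rational(-1, 14)))), 2) = Pow(Add(0, Add(-19, Rational(1, 14))), 2) = Pow(Add(0, Rational(-265, 14)), 2) = Pow(Rational(-265, 14), 2) = Rational(70225, 196)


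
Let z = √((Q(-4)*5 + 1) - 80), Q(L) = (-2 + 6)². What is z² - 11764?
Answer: -11763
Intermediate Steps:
Q(L) = 16 (Q(L) = 4² = 16)
z = 1 (z = √((16*5 + 1) - 80) = √((80 + 1) - 80) = √(81 - 80) = √1 = 1)
z² - 11764 = 1² - 11764 = 1 - 11764 = -11763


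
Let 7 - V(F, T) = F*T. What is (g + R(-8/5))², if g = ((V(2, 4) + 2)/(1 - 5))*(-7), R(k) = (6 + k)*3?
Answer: 89401/400 ≈ 223.50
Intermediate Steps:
V(F, T) = 7 - F*T
R(k) = 18 + 3*k
g = 7/4 (g = (((7 - 1*2*4) + 2)/(1 - 5))*(-7) = (((7 - 8) + 2)/(-4))*(-7) = ((-1 + 2)*(-¼))*(-7) = (1*(-¼))*(-7) = -¼*(-7) = 7/4 ≈ 1.7500)
(g + R(-8/5))² = (7/4 + (18 + 3*(-8/5)))² = (7/4 + (18 - 24/5))² = (7/4 + 66/5)² = (299/20)² = 89401/400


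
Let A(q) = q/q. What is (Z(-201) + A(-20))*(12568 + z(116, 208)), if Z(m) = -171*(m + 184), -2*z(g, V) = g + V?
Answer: 36076648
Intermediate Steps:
A(q) = 1
z(g, V) = -V/2 - g/2 (z(g, V) = -(g + V)/2 = -(V + g)/2 = -V/2 - g/2)
Z(m) = -31464 - 171*m (Z(m) = -171*(184 + m) = -31464 - 171*m)
(Z(-201) + A(-20))*(12568 + z(116, 208)) = ((-31464 - 171*(-201)) + 1)*(12568 + (-1/2*208 - 1/2*116)) = ((-31464 + 34371) + 1)*(12568 + (-104 - 58)) = (2907 + 1)*(12568 - 162) = 2908*12406 = 36076648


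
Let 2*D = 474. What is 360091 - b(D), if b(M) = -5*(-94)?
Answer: 359621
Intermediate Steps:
D = 237 (D = (½)*474 = 237)
b(M) = 470
360091 - b(D) = 360091 - 1*470 = 360091 - 470 = 359621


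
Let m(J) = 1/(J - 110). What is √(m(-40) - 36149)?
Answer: I*√32534106/30 ≈ 190.13*I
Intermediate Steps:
m(J) = 1/(-110 + J)
√(m(-40) - 36149) = √(1/(-110 - 40) - 36149) = √(1/(-150) - 36149) = √(-1/150 - 36149) = √(-5422351/150) = I*√32534106/30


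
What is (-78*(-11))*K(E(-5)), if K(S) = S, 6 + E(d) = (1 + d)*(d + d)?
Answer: 29172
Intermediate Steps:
E(d) = -6 + 2*d*(1 + d) (E(d) = -6 + (1 + d)*(d + d) = -6 + (1 + d)*(2*d) = -6 + 2*d*(1 + d))
(-78*(-11))*K(E(-5)) = (-78*(-11))*(-6 + 2*(-5) + 2*(-5)²) = 858*(-6 - 10 + 2*25) = 858*(-6 - 10 + 50) = 858*34 = 29172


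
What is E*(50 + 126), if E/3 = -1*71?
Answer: -37488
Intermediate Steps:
E = -213 (E = 3*(-1*71) = 3*(-71) = -213)
E*(50 + 126) = -213*(50 + 126) = -213*176 = -37488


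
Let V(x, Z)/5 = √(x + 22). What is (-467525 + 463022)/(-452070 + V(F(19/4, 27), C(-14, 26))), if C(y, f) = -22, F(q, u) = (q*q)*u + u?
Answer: 342849888/34419750475 + 948*√10531/34419750475 ≈ 0.0099637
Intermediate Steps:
F(q, u) = u + u*q² (F(q, u) = q²*u + u = u*q² + u = u + u*q²)
V(x, Z) = 5*√(22 + x) (V(x, Z) = 5*√(x + 22) = 5*√(22 + x))
(-467525 + 463022)/(-452070 + V(F(19/4, 27), C(-14, 26))) = (-467525 + 463022)/(-452070 + 5*√(22 + 27*(1 + (19/4)²))) = -4503/(-452070 + 5*√(22 + 27*(1 + (19*(¼))²))) = -4503/(-452070 + 5*√(22 + 27*(1 + (19/4)²))) = -4503/(-452070 + 5*√(22 + 27*(1 + 361/16))) = -4503/(-452070 + 5*√(22 + 27*(377/16))) = -4503/(-452070 + 5*√(22 + 10179/16)) = -4503/(-452070 + 5*√(10531/16)) = -4503/(-452070 + 5*(√10531/4)) = -4503/(-452070 + 5*√10531/4)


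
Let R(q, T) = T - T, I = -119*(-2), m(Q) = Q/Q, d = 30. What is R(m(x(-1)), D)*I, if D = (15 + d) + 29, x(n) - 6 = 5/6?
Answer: 0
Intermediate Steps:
x(n) = 41/6 (x(n) = 6 + 5/6 = 6 + 5*(⅙) = 6 + ⅚ = 41/6)
m(Q) = 1
I = 238
D = 74 (D = (15 + 30) + 29 = 45 + 29 = 74)
R(q, T) = 0
R(m(x(-1)), D)*I = 0*238 = 0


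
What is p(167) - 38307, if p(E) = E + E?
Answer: -37973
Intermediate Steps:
p(E) = 2*E
p(167) - 38307 = 2*167 - 38307 = 334 - 38307 = -37973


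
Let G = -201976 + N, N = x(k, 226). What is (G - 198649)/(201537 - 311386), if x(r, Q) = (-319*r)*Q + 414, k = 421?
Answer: 30751785/109849 ≈ 279.95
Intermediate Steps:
x(r, Q) = 414 - 319*Q*r (x(r, Q) = -319*Q*r + 414 = 414 - 319*Q*r)
N = -30351160 (N = 414 - 319*226*421 = 414 - 30351574 = -30351160)
G = -30553136 (G = -201976 - 30351160 = -30553136)
(G - 198649)/(201537 - 311386) = (-30553136 - 198649)/(201537 - 311386) = -30751785/(-109849) = -30751785*(-1/109849) = 30751785/109849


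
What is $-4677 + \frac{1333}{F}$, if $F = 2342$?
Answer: $- \frac{10952201}{2342} \approx -4676.4$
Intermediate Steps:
$-4677 + \frac{1333}{F} = -4677 + \frac{1333}{2342} = - \frac{10952201}{2342}$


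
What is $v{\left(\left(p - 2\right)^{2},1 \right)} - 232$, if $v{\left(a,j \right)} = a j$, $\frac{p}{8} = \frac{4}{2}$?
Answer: $-36$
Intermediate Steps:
$p = 16$ ($p = 8 \cdot \frac{4}{2} = 8 \cdot 4 \cdot \frac{1}{2} = 8 \cdot 2 = 16$)
$v{\left(\left(p - 2\right)^{2},1 \right)} - 232 = \left(16 - 2\right)^{2} \cdot 1 - 232 = 14^{2} \cdot 1 - 232 = 196 \cdot 1 - 232 = 196 - 232 = -36$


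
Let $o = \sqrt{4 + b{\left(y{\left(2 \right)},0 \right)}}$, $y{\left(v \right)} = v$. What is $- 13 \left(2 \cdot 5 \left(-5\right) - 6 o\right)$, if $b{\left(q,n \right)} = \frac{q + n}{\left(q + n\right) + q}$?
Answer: $650 + 117 \sqrt{2} \approx 815.46$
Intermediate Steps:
$b{\left(q,n \right)} = \frac{n + q}{n + 2 q}$ ($b{\left(q,n \right)} = \frac{n + q}{\left(n + q\right) + q} = \frac{n + q}{n + 2 q}$)
$o = \frac{3 \sqrt{2}}{2}$ ($o = \sqrt{4 + \frac{0 + 2}{0 + 2 \cdot 2}} = \sqrt{4 + \frac{1}{0 + 4} \cdot 2} = \sqrt{4 + \frac{1}{4} \cdot 2} = \sqrt{4 + \frac{1}{2}} = \sqrt{\frac{9}{2}} = \frac{3 \sqrt{2}}{2} \approx 2.1213$)
$- 13 \left(2 \cdot 5 \left(-5\right) - 6 o\right) = - 13 \left(2 \cdot 5 \left(-5\right) - 6 \frac{3 \sqrt{2}}{2}\right) = - 13 \left(10 \left(-5\right) - 9 \sqrt{2}\right) = - 13 \left(-50 - 9 \sqrt{2}\right) = 650 + 117 \sqrt{2}$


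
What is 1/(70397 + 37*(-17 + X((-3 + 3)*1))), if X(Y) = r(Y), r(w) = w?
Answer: 1/69768 ≈ 1.4333e-5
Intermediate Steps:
X(Y) = Y
1/(70397 + 37*(-17 + X((-3 + 3)*1))) = 1/(70397 + 37*(-17 + (-3 + 3)*1)) = 1/(70397 + 37*(-17 + 0*1)) = 1/(70397 + 37*(-17 + 0)) = 1/(70397 + 37*(-17)) = 1/(70397 - 629) = 1/69768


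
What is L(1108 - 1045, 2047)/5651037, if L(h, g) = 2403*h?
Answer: 2403/89699 ≈ 0.026790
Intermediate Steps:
L(1108 - 1045, 2047)/5651037 = (2403*(1108 - 1045))/5651037 = (2403*63)*(1/5651037) = 151389*(1/5651037) = 2403/89699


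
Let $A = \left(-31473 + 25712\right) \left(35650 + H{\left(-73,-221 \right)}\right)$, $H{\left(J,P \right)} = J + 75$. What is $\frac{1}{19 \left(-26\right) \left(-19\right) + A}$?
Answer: $- \frac{1}{205381786} \approx -4.869 \cdot 10^{-9}$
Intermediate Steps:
$H{\left(J,P \right)} = 75 + J$
$A = -205391172$ ($A = \left(-31473 + 25712\right) \left(35650 + \left(75 - 73\right)\right) = - 5761 \left(35650 + 2\right) = \left(-5761\right) 35652 = -205391172$)
$\frac{1}{19 \left(-26\right) \left(-19\right) + A} = \frac{1}{19 \left(-26\right) \left(-19\right) - 205391172} = \frac{1}{\left(-494\right) \left(-19\right) - 205391172} = \frac{1}{9386 - 205391172} = \frac{1}{-205381786} = - \frac{1}{205381786}$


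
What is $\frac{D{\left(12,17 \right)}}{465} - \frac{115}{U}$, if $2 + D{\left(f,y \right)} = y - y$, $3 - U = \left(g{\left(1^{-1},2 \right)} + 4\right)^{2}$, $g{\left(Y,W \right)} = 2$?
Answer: $\frac{17803}{5115} \approx 3.4805$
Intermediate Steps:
$U = -33$ ($U = 3 - \left(2 + 4\right)^{2} = 3 - 6^{2} = 3 - 36 = -33$)
$D{\left(f,y \right)} = -2$ ($D{\left(f,y \right)} = -2 + \left(y - y\right) = -2 + 0 = -2$)
$\frac{D{\left(12,17 \right)}}{465} - \frac{115}{U} = - \frac{2}{465} - \frac{115}{-33} = \left(-2\right) \frac{1}{465} - - \frac{115}{33} = - \frac{2}{465} + \frac{115}{33} = \frac{17803}{5115}$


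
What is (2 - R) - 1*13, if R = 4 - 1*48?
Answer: 33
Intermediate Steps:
R = -44 (R = 4 - 48 = -44)
(2 - R) - 1*13 = (2 - 1*(-44)) - 1*13 = (2 + 44) - 13 = 46 - 13 = 33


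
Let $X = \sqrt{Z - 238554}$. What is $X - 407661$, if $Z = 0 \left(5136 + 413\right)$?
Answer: $-407661 + 3 i \sqrt{26506} \approx -4.0766 \cdot 10^{5} + 488.42 i$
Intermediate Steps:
$Z = 0$ ($Z = 0 \cdot 5549 = 0$)
$X = 3 i \sqrt{26506}$ ($X = \sqrt{0 - 238554} = \sqrt{-238554} = 3 i \sqrt{26506} \approx 488.42 i$)
$X - 407661 = 3 i \sqrt{26506} - 407661 = -407661 + 3 i \sqrt{26506}$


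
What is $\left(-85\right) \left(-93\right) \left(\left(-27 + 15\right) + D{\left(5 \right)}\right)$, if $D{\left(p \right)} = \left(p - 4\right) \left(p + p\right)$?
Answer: $-15810$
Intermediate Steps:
$D{\left(p \right)} = 2 p \left(-4 + p\right)$ ($D{\left(p \right)} = \left(-4 + p\right) 2 p = 2 p \left(-4 + p\right)$)
$\left(-85\right) \left(-93\right) \left(\left(-27 + 15\right) + D{\left(5 \right)}\right) = \left(-85\right) \left(-93\right) \left(\left(-27 + 15\right) + 2 \cdot 5 \left(-4 + 5\right)\right) = 7905 \left(-12 + 2 \cdot 5 \cdot 1\right) = 7905 \left(-12 + 10\right) = 7905 \left(-2\right) = -15810$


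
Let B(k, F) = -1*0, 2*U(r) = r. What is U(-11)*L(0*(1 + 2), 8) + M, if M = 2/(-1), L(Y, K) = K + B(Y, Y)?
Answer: -46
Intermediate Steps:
U(r) = r/2
B(k, F) = 0
L(Y, K) = K (L(Y, K) = K + 0 = K)
M = -2 (M = 2*(-1) = -2)
U(-11)*L(0*(1 + 2), 8) + M = ((1/2)*(-11))*8 - 2 = -11/2*8 - 2 = -44 - 2 = -46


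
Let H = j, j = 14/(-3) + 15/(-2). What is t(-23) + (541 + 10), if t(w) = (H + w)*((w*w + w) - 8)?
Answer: -16962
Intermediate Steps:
j = -73/6 (j = 14*(-⅓) + 15*(-½) = -14/3 - 15/2 = -73/6 ≈ -12.167)
H = -73/6 ≈ -12.167
t(w) = (-73/6 + w)*(-8 + w + w²) (t(w) = (-73/6 + w)*((w*w + w) - 8) = (-73/6 + w)*((w² + w) - 8) = (-73/6 + w)*((w + w²) - 8) = (-73/6 + w)*(-8 + w + w²))
t(-23) + (541 + 10) = (292/3 + (-23)³ - 121/6*(-23) - 67/6*(-23)²) + (541 + 10) = (292/3 - 12167 + 2783/6 - 67/6*529) + 551 = (292/3 - 12167 + 2783/6 - 35443/6) + 551 = -17513 + 551 = -16962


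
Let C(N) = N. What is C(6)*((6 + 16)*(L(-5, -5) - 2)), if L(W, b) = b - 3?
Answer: -1320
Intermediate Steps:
L(W, b) = -3 + b
C(6)*((6 + 16)*(L(-5, -5) - 2)) = 6*((6 + 16)*((-3 - 5) - 2)) = 6*(22*(-8 - 2)) = 6*(22*(-10)) = 6*(-220) = -1320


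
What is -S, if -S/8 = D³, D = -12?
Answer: -13824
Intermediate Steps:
S = 13824 (S = -8*(-12)³ = -8*(-1728) = 13824)
-S = -1*13824 = -13824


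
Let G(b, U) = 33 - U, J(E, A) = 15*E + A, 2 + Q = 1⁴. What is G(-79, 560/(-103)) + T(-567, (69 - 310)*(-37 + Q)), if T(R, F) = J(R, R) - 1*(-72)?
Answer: -923041/103 ≈ -8961.6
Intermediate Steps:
Q = -1 (Q = -2 + 1⁴ = -2 + 1 = -1)
J(E, A) = A + 15*E
T(R, F) = 72 + 16*R (T(R, F) = (R + 15*R) - 1*(-72) = 16*R + 72 = 72 + 16*R)
G(-79, 560/(-103)) + T(-567, (69 - 310)*(-37 + Q)) = (33 - 560/(-103)) + (72 + 16*(-567)) = (33 - 560*(-1)/103) + (72 - 9072) = (33 - 1*(-560/103)) - 9000 = (33 + 560/103) - 9000 = 3959/103 - 9000 = -923041/103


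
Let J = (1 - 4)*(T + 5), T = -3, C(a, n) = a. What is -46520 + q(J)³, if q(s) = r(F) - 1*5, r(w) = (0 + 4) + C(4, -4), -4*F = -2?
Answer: -46493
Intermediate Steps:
F = ½ (F = -¼*(-2) = ½ ≈ 0.50000)
r(w) = 8 (r(w) = (0 + 4) + 4 = 4 + 4 = 8)
J = -6 (J = (1 - 4)*(-3 + 5) = -3*2 = -6)
q(s) = 3 (q(s) = 8 - 1*5 = 8 - 5 = 3)
-46520 + q(J)³ = -46520 + 3³ = -46520 + 27 = -46493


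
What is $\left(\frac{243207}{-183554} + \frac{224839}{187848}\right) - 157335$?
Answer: $- \frac{2712477415772525}{17240125896} \approx -1.5734 \cdot 10^{5}$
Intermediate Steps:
$\left(\frac{243207}{-183554} + \frac{224839}{187848}\right) - 157335 = \left(243207 \left(- \frac{1}{183554}\right) + 224839 \cdot \frac{1}{187848}\right) - 157335 = \left(- \frac{243207}{183554} + \frac{224839}{187848}\right) - 157335 = - \frac{2207925365}{17240125896} - 157335 = - \frac{2712477415772525}{17240125896}$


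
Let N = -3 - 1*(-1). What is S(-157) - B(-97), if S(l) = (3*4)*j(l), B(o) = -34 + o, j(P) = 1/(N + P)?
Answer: 6939/53 ≈ 130.92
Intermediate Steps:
N = -2 (N = -3 + 1 = -2)
j(P) = 1/(-2 + P)
S(l) = 12/(-2 + l) (S(l) = (3*4)/(-2 + l) = 12/(-2 + l))
S(-157) - B(-97) = 12/(-2 - 157) - (-34 - 97) = 12/(-159) - 1*(-131) = 12*(-1/159) + 131 = -4/53 + 131 = 6939/53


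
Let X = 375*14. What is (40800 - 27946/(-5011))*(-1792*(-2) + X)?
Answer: 1806347574164/5011 ≈ 3.6048e+8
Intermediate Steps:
X = 5250
(40800 - 27946/(-5011))*(-1792*(-2) + X) = (40800 - 27946/(-5011))*(-1792*(-2) + 5250) = (40800 - 27946*(-1/5011))*(3584 + 5250) = (40800 + 27946/5011)*8834 = (204476746/5011)*8834 = 1806347574164/5011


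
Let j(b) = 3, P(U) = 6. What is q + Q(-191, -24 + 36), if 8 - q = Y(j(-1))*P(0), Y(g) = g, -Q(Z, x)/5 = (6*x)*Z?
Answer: 68750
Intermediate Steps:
Q(Z, x) = -30*Z*x (Q(Z, x) = -5*6*x*Z = -30*Z*x)
q = -10 (q = 8 - 3*6 = 8 - 1*18 = 8 - 18 = -10)
q + Q(-191, -24 + 36) = -10 - 30*(-191)*(-24 + 36) = -10 - 30*(-191)*12 = -10 + 68760 = 68750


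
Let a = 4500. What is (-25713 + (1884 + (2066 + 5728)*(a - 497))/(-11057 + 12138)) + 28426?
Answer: 34134019/1081 ≈ 31576.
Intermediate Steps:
(-25713 + (1884 + (2066 + 5728)*(a - 497))/(-11057 + 12138)) + 28426 = (-25713 + (1884 + (2066 + 5728)*(4500 - 497))/(-11057 + 12138)) + 28426 = (-25713 + (1884 + 7794*4003)/1081) + 28426 = (-25713 + (1884 + 31199382)*(1/1081)) + 28426 = (-25713 + 31201266*(1/1081)) + 28426 = (-25713 + 31201266/1081) + 28426 = 3405513/1081 + 28426 = 34134019/1081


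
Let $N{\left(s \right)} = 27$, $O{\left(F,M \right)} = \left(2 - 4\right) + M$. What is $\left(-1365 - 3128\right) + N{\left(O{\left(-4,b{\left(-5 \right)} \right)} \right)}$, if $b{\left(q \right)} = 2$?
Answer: $-4466$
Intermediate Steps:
$O{\left(F,M \right)} = -2 + M$
$\left(-1365 - 3128\right) + N{\left(O{\left(-4,b{\left(-5 \right)} \right)} \right)} = \left(-1365 - 3128\right) + 27 = -4493 + 27 = -4466$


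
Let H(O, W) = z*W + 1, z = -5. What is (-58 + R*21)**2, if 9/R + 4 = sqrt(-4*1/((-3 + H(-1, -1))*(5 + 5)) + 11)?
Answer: 6880969/121 + 121932*sqrt(2445)/121 ≈ 1.0670e+5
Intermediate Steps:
H(O, W) = 1 - 5*W (H(O, W) = -5*W + 1 = 1 - 5*W)
R = 9/(-4 + sqrt(2445)/15) (R = 9/(-4 + sqrt(-4*1/((-3 + (1 - 5*(-1)))*(5 + 5)) + 11)) = 9/(-4 + sqrt(-4*1/(10*(-3 + (1 + 5))) + 11)) = 9/(-4 + sqrt(-4*1/(10*(-3 + 6)) + 11)) = 9/(-4 + sqrt(-4/(3*10) + 11)) = 9/(-4 + sqrt(-4/30 + 11)) = 9/(-4 + sqrt(-4*1/30 + 11)) = 9/(-4 + sqrt(-2/15 + 11)) = 9/(-4 + sqrt(163/15)) = 9/(-4 + sqrt(2445)/15) ≈ -12.792)
(-58 + R*21)**2 = (-58 + (-540/77 - 9*sqrt(2445)/77)*21)**2 = (-58 + (-1620/11 - 27*sqrt(2445)/11))**2 = (-2258/11 - 27*sqrt(2445)/11)**2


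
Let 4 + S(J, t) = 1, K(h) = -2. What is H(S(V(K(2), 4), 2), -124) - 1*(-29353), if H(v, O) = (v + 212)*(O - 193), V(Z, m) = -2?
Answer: -36900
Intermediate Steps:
S(J, t) = -3 (S(J, t) = -4 + 1 = -3)
H(v, O) = (-193 + O)*(212 + v) (H(v, O) = (212 + v)*(-193 + O) = (-193 + O)*(212 + v))
H(S(V(K(2), 4), 2), -124) - 1*(-29353) = (-40916 - 193*(-3) + 212*(-124) - 124*(-3)) - 1*(-29353) = (-40916 + 579 - 26288 + 372) + 29353 = -66253 + 29353 = -36900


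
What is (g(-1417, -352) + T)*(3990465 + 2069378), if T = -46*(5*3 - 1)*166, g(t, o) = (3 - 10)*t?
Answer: -587713873355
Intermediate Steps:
g(t, o) = -7*t
T = -106904 (T = -46*(15 - 1)*166 = -46*14*166 = -644*166 = -106904)
(g(-1417, -352) + T)*(3990465 + 2069378) = (-7*(-1417) - 106904)*(3990465 + 2069378) = (9919 - 106904)*6059843 = -96985*6059843 = -587713873355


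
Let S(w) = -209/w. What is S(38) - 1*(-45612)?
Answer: 91213/2 ≈ 45607.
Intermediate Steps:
S(38) - 1*(-45612) = -209/38 - 1*(-45612) = -209*1/38 + 45612 = -11/2 + 45612 = 91213/2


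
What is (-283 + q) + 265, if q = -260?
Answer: -278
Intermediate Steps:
(-283 + q) + 265 = (-283 - 260) + 265 = -543 + 265 = -278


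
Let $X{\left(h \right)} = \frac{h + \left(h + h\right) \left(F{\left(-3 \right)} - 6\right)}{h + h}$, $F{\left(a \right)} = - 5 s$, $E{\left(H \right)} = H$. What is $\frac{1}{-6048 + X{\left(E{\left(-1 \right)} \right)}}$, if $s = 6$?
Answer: $- \frac{2}{12167} \approx -0.00016438$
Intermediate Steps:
$F{\left(a \right)} = -30$ ($F{\left(a \right)} = \left(-5\right) 6 = -30$)
$X{\left(h \right)} = - \frac{71}{2}$ ($X{\left(h \right)} = \frac{h + \left(h + h\right) \left(-30 - 6\right)}{h + h} = \frac{h + 2 h \left(-36\right)}{2 h} = \left(h - 72 h\right) \frac{1}{2 h} = - 71 h \frac{1}{2 h} = - \frac{71}{2}$)
$\frac{1}{-6048 + X{\left(E{\left(-1 \right)} \right)}} = \frac{1}{-6048 - \frac{71}{2}} = \frac{1}{- \frac{12167}{2}} = - \frac{2}{12167}$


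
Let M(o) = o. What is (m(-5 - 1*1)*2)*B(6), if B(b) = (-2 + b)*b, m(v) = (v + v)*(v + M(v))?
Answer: 6912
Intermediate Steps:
m(v) = 4*v² (m(v) = (v + v)*(v + v) = (2*v)*(2*v) = 4*v²)
B(b) = b*(-2 + b)
(m(-5 - 1*1)*2)*B(6) = ((4*(-5 - 1*1)²)*2)*(6*(-2 + 6)) = ((4*(-5 - 1)²)*2)*(6*4) = ((4*(-6)²)*2)*24 = ((4*36)*2)*24 = (144*2)*24 = 288*24 = 6912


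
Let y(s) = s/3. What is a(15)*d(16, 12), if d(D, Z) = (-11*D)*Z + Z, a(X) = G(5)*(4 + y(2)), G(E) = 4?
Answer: -39200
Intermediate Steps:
y(s) = s/3 (y(s) = s*(⅓) = s/3)
a(X) = 56/3 (a(X) = 4*(4 + (⅓)*2) = 4*(4 + ⅔) = 4*(14/3) = 56/3)
d(D, Z) = Z - 11*D*Z (d(D, Z) = -11*D*Z + Z = Z - 11*D*Z)
a(15)*d(16, 12) = 56*(12*(1 - 11*16))/3 = 56*(12*(1 - 176))/3 = 56*(12*(-175))/3 = (56/3)*(-2100) = -39200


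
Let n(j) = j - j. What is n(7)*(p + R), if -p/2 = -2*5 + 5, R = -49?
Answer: 0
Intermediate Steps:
p = 10 (p = -2*(-2*5 + 5) = -2*(-10 + 5) = -2*(-5) = 10)
n(j) = 0
n(7)*(p + R) = 0*(10 - 49) = 0*(-39) = 0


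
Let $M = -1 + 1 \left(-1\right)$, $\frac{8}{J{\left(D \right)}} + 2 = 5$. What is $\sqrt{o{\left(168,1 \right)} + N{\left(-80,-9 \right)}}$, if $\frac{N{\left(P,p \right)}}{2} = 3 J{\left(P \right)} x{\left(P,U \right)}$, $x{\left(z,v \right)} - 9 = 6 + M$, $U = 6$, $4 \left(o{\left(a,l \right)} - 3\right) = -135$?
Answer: $\frac{\sqrt{709}}{2} \approx 13.314$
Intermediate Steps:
$J{\left(D \right)} = \frac{8}{3}$ ($J{\left(D \right)} = \frac{8}{-2 + 5} = \frac{8}{3}$)
$o{\left(a,l \right)} = - \frac{123}{4}$ ($o{\left(a,l \right)} = 3 + \frac{1}{4} \left(-135\right) = 3 - \frac{135}{4} = - \frac{123}{4}$)
$M = -2$ ($M = -1 - 1 = -2$)
$x{\left(z,v \right)} = 13$ ($x{\left(z,v \right)} = 9 + \left(6 - 2\right) = 9 + 4 = 13$)
$N{\left(P,p \right)} = 208$ ($N{\left(P,p \right)} = 2 \cdot 3 \cdot \frac{8}{3} \cdot 13 = 2 \cdot 8 \cdot 13 = 2 \cdot 104 = 208$)
$\sqrt{o{\left(168,1 \right)} + N{\left(-80,-9 \right)}} = \sqrt{- \frac{123}{4} + 208} = \sqrt{\frac{709}{4}} = \frac{\sqrt{709}}{2}$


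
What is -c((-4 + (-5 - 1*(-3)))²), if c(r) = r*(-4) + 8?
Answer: 136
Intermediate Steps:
c(r) = 8 - 4*r (c(r) = -4*r + 8 = 8 - 4*r)
-c((-4 + (-5 - 1*(-3)))²) = -(8 - 4*(-4 + (-5 - 1*(-3)))²) = -(8 - 4*(-4 + (-5 + 3))²) = -(8 - 4*(-4 - 2)²) = -(8 - 4*(-6)²) = -(8 - 4*36) = -(8 - 144) = -1*(-136) = 136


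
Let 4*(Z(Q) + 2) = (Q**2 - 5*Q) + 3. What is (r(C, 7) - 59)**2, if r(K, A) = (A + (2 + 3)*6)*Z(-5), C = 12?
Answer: 2042041/16 ≈ 1.2763e+5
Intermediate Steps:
Z(Q) = -5/4 - 5*Q/4 + Q**2/4 (Z(Q) = -2 + ((Q**2 - 5*Q) + 3)/4 = -2 + (3 + Q**2 - 5*Q)/4 = -2 + (3/4 - 5*Q/4 + Q**2/4) = -5/4 - 5*Q/4 + Q**2/4)
r(K, A) = 675/2 + 45*A/4 (r(K, A) = (A + (2 + 3)*6)*(-5/4 - 5/4*(-5) + (1/4)*(-5)**2) = (A + 5*6)*(-5/4 + 25/4 + (1/4)*25) = (A + 30)*(-5/4 + 25/4 + 25/4) = (30 + A)*(45/4) = 675/2 + 45*A/4)
(r(C, 7) - 59)**2 = ((675/2 + (45/4)*7) - 59)**2 = ((675/2 + 315/4) - 59)**2 = (1665/4 - 59)**2 = (1429/4)**2 = 2042041/16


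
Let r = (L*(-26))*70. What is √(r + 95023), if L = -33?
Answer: √155083 ≈ 393.81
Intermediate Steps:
r = 60060 (r = -33*(-26)*70 = 858*70 = 60060)
√(r + 95023) = √(60060 + 95023) = √155083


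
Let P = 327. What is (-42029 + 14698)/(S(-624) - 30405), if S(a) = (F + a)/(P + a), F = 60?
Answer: 2705769/3009907 ≈ 0.89895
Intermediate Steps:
S(a) = (60 + a)/(327 + a)
(-42029 + 14698)/(S(-624) - 30405) = (-42029 + 14698)/((60 - 624)/(327 - 624) - 30405) = -27331/(-564/(-297) - 30405) = -27331/(-1/297*(-564) - 30405) = -27331/(188/99 - 30405) = -27331/(-3009907/99) = -27331*(-99/3009907) = 2705769/3009907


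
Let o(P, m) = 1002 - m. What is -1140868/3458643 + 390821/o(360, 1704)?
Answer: -450837068413/809322462 ≈ -557.05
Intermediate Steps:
-1140868/3458643 + 390821/o(360, 1704) = -1140868/3458643 + 390821/(1002 - 1*1704) = -1140868*1/3458643 + 390821/(1002 - 1704) = -1140868/3458643 + 390821/(-702) = -1140868/3458643 + 390821*(-1/702) = -1140868/3458643 - 390821/702 = -450837068413/809322462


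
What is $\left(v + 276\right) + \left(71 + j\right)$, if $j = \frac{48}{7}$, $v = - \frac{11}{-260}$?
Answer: $\frac{644097}{1820} \approx 353.9$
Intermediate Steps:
$v = \frac{11}{260}$ ($v = \left(-11\right) \left(- \frac{1}{260}\right) = \frac{11}{260} \approx 0.042308$)
$j = \frac{48}{7}$ ($j = 48 \cdot \frac{1}{7} = \frac{48}{7} \approx 6.8571$)
$\left(v + 276\right) + \left(71 + j\right) = \left(\frac{11}{260} + 276\right) + \left(71 + \frac{48}{7}\right) = \frac{71771}{260} + \frac{545}{7} = \frac{644097}{1820}$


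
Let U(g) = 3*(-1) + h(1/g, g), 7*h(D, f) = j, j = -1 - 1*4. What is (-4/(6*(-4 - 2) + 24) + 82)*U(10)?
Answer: -6422/21 ≈ -305.81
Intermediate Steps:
j = -5 (j = -1 - 4 = -5)
h(D, f) = -5/7 (h(D, f) = (⅐)*(-5) = -5/7)
U(g) = -26/7 (U(g) = 3*(-1) - 5/7 = -3 - 5/7 = -26/7)
(-4/(6*(-4 - 2) + 24) + 82)*U(10) = (-4/(6*(-4 - 2) + 24) + 82)*(-26/7) = (-4/(6*(-6) + 24) + 82)*(-26/7) = (-4/(-36 + 24) + 82)*(-26/7) = (-4/(-12) + 82)*(-26/7) = (-1/12*(-4) + 82)*(-26/7) = (⅓ + 82)*(-26/7) = (247/3)*(-26/7) = -6422/21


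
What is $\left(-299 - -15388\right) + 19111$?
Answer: $34200$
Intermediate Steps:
$\left(-299 - -15388\right) + 19111 = \left(-299 + 15388\right) + 19111 = 15089 + 19111 = 34200$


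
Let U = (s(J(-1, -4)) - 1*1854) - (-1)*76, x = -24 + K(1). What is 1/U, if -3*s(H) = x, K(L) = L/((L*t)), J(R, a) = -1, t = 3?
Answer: -9/15931 ≈ -0.00056494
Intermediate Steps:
K(L) = 1/3 (K(L) = L/((L*3)) = L/((3*L)) = L*(1/(3*L)) = 1/3)
x = -71/3 (x = -24 + 1/3 = -71/3 ≈ -23.667)
s(H) = 71/9 (s(H) = -1/3*(-71/3) = 71/9)
U = -15931/9 (U = (71/9 - 1*1854) - (-1)*76 = (71/9 - 1854) - 1*(-76) = -16615/9 + 76 = -15931/9 ≈ -1770.1)
1/U = 1/(-15931/9) = -9/15931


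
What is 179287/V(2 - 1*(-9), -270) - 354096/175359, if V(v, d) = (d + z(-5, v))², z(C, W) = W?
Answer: 2562158419/3921085693 ≈ 0.65343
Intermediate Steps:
V(v, d) = (d + v)²
179287/V(2 - 1*(-9), -270) - 354096/175359 = 179287/((-270 + (2 - 1*(-9)))²) - 354096/175359 = 179287/((-270 + (2 + 9))²) - 354096*1/175359 = 179287/((-270 + 11)²) - 118032/58453 = 179287/((-259)²) - 118032/58453 = 179287/67081 - 118032/58453 = 2562158419/3921085693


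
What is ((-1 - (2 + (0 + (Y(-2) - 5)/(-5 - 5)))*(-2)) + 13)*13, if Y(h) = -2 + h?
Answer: 1157/5 ≈ 231.40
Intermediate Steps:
((-1 - (2 + (0 + (Y(-2) - 5)/(-5 - 5)))*(-2)) + 13)*13 = ((-1 - (2 + (0 + ((-2 - 2) - 5)/(-5 - 5)))*(-2)) + 13)*13 = ((-1 - (2 + (0 + (-4 - 5)/(-10)))*(-2)) + 13)*13 = ((-1 - (2 + (0 - 9*(-⅒)))*(-2)) + 13)*13 = ((-1 - (2 + (0 + 9/10))*(-2)) + 13)*13 = ((-1 - (2 + 9/10)*(-2)) + 13)*13 = ((-1 - 29*(-2)/10) + 13)*13 = ((-1 - 1*(-29/5)) + 13)*13 = ((-1 + 29/5) + 13)*13 = (24/5 + 13)*13 = (89/5)*13 = 1157/5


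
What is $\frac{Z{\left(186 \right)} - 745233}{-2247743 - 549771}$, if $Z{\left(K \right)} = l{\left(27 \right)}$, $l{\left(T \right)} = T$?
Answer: $\frac{372603}{1398757} \approx 0.26638$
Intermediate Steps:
$Z{\left(K \right)} = 27$
$\frac{Z{\left(186 \right)} - 745233}{-2247743 - 549771} = \frac{27 - 745233}{-2247743 - 549771} = - \frac{745206}{-2797514} = \left(-745206\right) \left(- \frac{1}{2797514}\right) = \frac{372603}{1398757}$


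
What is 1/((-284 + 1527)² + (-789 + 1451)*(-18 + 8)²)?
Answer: 1/1611249 ≈ 6.2064e-7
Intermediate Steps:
1/((-284 + 1527)² + (-789 + 1451)*(-18 + 8)²) = 1/(1243² + 662*(-10)²) = 1/(1545049 + 662*100) = 1/(1545049 + 66200) = 1/1611249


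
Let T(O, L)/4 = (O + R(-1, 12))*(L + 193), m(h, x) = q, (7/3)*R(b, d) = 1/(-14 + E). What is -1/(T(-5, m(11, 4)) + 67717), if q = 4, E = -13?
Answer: -63/4017163 ≈ -1.5683e-5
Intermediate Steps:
R(b, d) = -1/63 (R(b, d) = 3/(7*(-14 - 13)) = (3/7)/(-27) = (3/7)*(-1/27) = -1/63)
m(h, x) = 4
T(O, L) = 4*(193 + L)*(-1/63 + O) (T(O, L) = 4*((O - 1/63)*(L + 193)) = 4*((-1/63 + O)*(193 + L)) = 4*((193 + L)*(-1/63 + O)) = 4*(193 + L)*(-1/63 + O))
-1/(T(-5, m(11, 4)) + 67717) = -1/((-772/63 + 772*(-5) - 4/63*4 + 4*4*(-5)) + 67717) = -1/((-772/63 - 3860 - 16/63 - 80) + 67717) = -1/(-249008/63 + 67717) = -1/4017163/63 = -1*63/4017163 = -63/4017163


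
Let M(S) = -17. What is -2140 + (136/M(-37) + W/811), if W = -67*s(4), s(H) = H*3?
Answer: -1742832/811 ≈ -2149.0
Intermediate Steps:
s(H) = 3*H
W = -804 (W = -201*4 = -67*12 = -804)
-2140 + (136/M(-37) + W/811) = -2140 + (136/(-17) - 804/811) = -2140 + (136*(-1/17) - 804*1/811) = -2140 + (-8 - 804/811) = -2140 - 7292/811 = -1742832/811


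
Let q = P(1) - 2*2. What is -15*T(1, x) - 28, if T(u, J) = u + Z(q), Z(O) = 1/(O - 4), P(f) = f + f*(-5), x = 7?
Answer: -167/4 ≈ -41.750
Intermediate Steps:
P(f) = -4*f (P(f) = f - 5*f = -4*f)
q = -8 (q = -4*1 - 2*2 = -4 - 4 = -8)
Z(O) = 1/(-4 + O)
T(u, J) = -1/12 + u (T(u, J) = u + 1/(-4 - 8) = u + 1/(-12) = u - 1/12 = -1/12 + u)
-15*T(1, x) - 28 = -15*(-1/12 + 1) - 28 = -15*11/12 - 28 = -55/4 - 28 = -167/4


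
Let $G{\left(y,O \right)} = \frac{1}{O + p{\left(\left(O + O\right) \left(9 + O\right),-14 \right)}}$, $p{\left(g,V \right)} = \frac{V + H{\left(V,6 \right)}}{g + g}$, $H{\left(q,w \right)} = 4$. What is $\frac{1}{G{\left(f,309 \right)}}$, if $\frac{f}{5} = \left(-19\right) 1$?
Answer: $\frac{60725911}{196524} \approx 309.0$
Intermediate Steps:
$f = -95$ ($f = 5 \left(\left(-19\right) 1\right) = 5 \left(-19\right) = -95$)
$p{\left(g,V \right)} = \frac{4 + V}{2 g}$ ($p{\left(g,V \right)} = \frac{V + 4}{g + g} = \frac{4 + V}{2 g}$)
$G{\left(y,O \right)} = \frac{1}{O - \frac{5}{2 O \left(9 + O\right)}}$ ($G{\left(y,O \right)} = \frac{1}{O + \frac{4 - 14}{2 \left(O + O\right) \left(9 + O\right)}} = \frac{1}{O + \frac{1}{2} \frac{1}{2 O \left(9 + O\right)} \left(-10\right)} = \frac{1}{O - \frac{5}{2 O \left(9 + O\right)}}$)
$\frac{1}{G{\left(f,309 \right)}} = \frac{1}{2 \cdot 309 \frac{1}{-5 + 2 \cdot 309^{2} \left(9 + 309\right)} \left(9 + 309\right)} = \frac{1}{2 \cdot 309 \frac{1}{-5 + 2 \cdot 95481 \cdot 318} \cdot 318} = \frac{1}{2 \cdot 309 \frac{1}{-5 + 60725916} \cdot 318} = \frac{1}{2 \cdot 309 \cdot \frac{1}{60725911} \cdot 318} = \frac{1}{\frac{196524}{60725911}} = \frac{60725911}{196524}$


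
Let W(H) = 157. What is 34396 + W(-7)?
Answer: 34553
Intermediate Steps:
34396 + W(-7) = 34396 + 157 = 34553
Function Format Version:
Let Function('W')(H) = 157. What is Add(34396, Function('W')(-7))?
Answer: 34553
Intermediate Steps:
Add(34396, Function('W')(-7)) = Add(34396, 157) = 34553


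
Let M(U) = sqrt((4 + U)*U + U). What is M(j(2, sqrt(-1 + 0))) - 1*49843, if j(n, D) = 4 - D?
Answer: -49843 + sqrt(35 - 13*I) ≈ -49837.0 - 1.0808*I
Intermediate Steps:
M(U) = sqrt(U + U*(4 + U)) (M(U) = sqrt(U*(4 + U) + U) = sqrt(U + U*(4 + U)))
M(j(2, sqrt(-1 + 0))) - 1*49843 = sqrt((4 - sqrt(-1 + 0))*(5 + (4 - sqrt(-1 + 0)))) - 1*49843 = sqrt((4 - sqrt(-1))*(5 + (4 - sqrt(-1)))) - 49843 = sqrt((4 - I)*(5 + (4 - I))) - 49843 = sqrt((4 - I)*(9 - I)) - 49843 = -49843 + sqrt((4 - I)*(9 - I))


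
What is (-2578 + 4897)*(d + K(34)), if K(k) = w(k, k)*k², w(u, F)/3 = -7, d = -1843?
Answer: -60569961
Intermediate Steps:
w(u, F) = -21 (w(u, F) = 3*(-7) = -21)
K(k) = -21*k²
(-2578 + 4897)*(d + K(34)) = (-2578 + 4897)*(-1843 - 21*34²) = 2319*(-1843 - 21*1156) = 2319*(-1843 - 24276) = 2319*(-26119) = -60569961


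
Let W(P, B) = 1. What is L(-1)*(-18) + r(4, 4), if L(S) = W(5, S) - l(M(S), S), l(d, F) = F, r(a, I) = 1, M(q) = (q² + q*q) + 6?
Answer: -35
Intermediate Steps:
M(q) = 6 + 2*q² (M(q) = (q² + q²) + 6 = 2*q² + 6 = 6 + 2*q²)
L(S) = 1 - S
L(-1)*(-18) + r(4, 4) = (1 - 1*(-1))*(-18) + 1 = (1 + 1)*(-18) + 1 = 2*(-18) + 1 = -36 + 1 = -35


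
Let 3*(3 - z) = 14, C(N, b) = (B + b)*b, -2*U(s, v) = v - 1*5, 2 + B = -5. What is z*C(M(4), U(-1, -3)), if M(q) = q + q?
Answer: 20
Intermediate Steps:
B = -7 (B = -2 - 5 = -7)
U(s, v) = 5/2 - v/2 (U(s, v) = -(v - 1*5)/2 = -(v - 5)/2 = -(-5 + v)/2 = 5/2 - v/2)
M(q) = 2*q
C(N, b) = b*(-7 + b) (C(N, b) = (-7 + b)*b = b*(-7 + b))
z = -5/3 (z = 3 - ⅓*14 = 3 - 14/3 = -5/3 ≈ -1.6667)
z*C(M(4), U(-1, -3)) = -5*(5/2 - ½*(-3))*(-7 + (5/2 - ½*(-3)))/3 = -5*(5/2 + 3/2)*(-7 + (5/2 + 3/2))/3 = -20*(-7 + 4)/3 = -20*(-3)/3 = -5/3*(-12) = 20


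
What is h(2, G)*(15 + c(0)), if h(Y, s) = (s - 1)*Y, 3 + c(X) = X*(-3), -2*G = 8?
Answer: -120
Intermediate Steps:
G = -4 (G = -½*8 = -4)
c(X) = -3 - 3*X (c(X) = -3 + X*(-3) = -3 - 3*X)
h(Y, s) = Y*(-1 + s) (h(Y, s) = (-1 + s)*Y = Y*(-1 + s))
h(2, G)*(15 + c(0)) = (2*(-1 - 4))*(15 + (-3 - 3*0)) = (2*(-5))*(15 + (-3 + 0)) = -10*(15 - 3) = -10*12 = -120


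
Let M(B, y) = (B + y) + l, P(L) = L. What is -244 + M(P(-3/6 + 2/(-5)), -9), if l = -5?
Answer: -2589/10 ≈ -258.90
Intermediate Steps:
M(B, y) = -5 + B + y (M(B, y) = (B + y) - 5 = -5 + B + y)
-244 + M(P(-3/6 + 2/(-5)), -9) = -244 + (-5 + (-3/6 + 2/(-5)) - 9) = -244 + (-5 + (-3*1/6 + 2*(-1/5)) - 9) = -244 + (-5 + (-1/2 - 2/5) - 9) = -244 + (-5 - 9/10 - 9) = -244 - 149/10 = -2589/10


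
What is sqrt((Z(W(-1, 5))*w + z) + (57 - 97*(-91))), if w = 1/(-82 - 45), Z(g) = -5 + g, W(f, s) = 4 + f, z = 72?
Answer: sqrt(144451578)/127 ≈ 94.636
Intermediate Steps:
w = -1/127 (w = 1/(-127) = -1/127 ≈ -0.0078740)
sqrt((Z(W(-1, 5))*w + z) + (57 - 97*(-91))) = sqrt(((-5 + (4 - 1))*(-1/127) + 72) + (57 - 97*(-91))) = sqrt(((-5 + 3)*(-1/127) + 72) + (57 + 8827)) = sqrt((-2*(-1/127) + 72) + 8884) = sqrt((2/127 + 72) + 8884) = sqrt(9146/127 + 8884) = sqrt(1137414/127) = sqrt(144451578)/127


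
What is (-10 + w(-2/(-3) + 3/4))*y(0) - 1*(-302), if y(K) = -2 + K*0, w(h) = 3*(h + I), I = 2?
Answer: 603/2 ≈ 301.50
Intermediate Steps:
w(h) = 6 + 3*h (w(h) = 3*(h + 2) = 3*(2 + h) = 6 + 3*h)
y(K) = -2 (y(K) = -2 + 0 = -2)
(-10 + w(-2/(-3) + 3/4))*y(0) - 1*(-302) = (-10 + (6 + 3*(-2/(-3) + 3/4)))*(-2) - 1*(-302) = (-10 + (6 + 3*(-2*(-⅓) + 3*(¼))))*(-2) + 302 = (-10 + (6 + 3*(⅔ + ¾)))*(-2) + 302 = (-10 + (6 + 3*(17/12)))*(-2) + 302 = (-10 + (6 + 17/4))*(-2) + 302 = (-10 + 41/4)*(-2) + 302 = (¼)*(-2) + 302 = -½ + 302 = 603/2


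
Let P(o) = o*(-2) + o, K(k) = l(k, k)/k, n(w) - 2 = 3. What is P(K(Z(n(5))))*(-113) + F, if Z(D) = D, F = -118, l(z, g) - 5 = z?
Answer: 108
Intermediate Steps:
l(z, g) = 5 + z
n(w) = 5 (n(w) = 2 + 3 = 5)
K(k) = (5 + k)/k
P(o) = -o (P(o) = -2*o + o = -o)
P(K(Z(n(5))))*(-113) + F = -(5 + 5)/5*(-113) - 118 = -10/5*(-113) - 118 = -1*2*(-113) - 118 = -2*(-113) - 118 = 226 - 118 = 108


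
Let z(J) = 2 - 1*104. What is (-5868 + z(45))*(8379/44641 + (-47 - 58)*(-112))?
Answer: -3134169637830/44641 ≈ -7.0208e+7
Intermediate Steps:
z(J) = -102 (z(J) = 2 - 104 = -102)
(-5868 + z(45))*(8379/44641 + (-47 - 58)*(-112)) = (-5868 - 102)*(8379/44641 + (-47 - 58)*(-112)) = -5970*(8379*(1/44641) - 105*(-112)) = -5970*(8379/44641 + 11760) = -5970*524986539/44641 = -3134169637830/44641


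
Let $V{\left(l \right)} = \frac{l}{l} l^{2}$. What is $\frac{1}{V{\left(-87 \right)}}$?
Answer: $\frac{1}{7569} \approx 0.00013212$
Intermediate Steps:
$V{\left(l \right)} = l^{2}$ ($V{\left(l \right)} = 1 l^{2} = l^{2}$)
$\frac{1}{V{\left(-87 \right)}} = \frac{1}{\left(-87\right)^{2}} = \frac{1}{7569}$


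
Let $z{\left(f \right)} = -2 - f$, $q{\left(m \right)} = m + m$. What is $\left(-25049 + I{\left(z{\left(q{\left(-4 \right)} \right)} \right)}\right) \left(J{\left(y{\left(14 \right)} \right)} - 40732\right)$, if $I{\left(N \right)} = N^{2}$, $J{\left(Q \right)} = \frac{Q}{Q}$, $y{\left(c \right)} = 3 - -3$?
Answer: $1018804503$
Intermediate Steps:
$y{\left(c \right)} = 6$ ($y{\left(c \right)} = 3 + 3 = 6$)
$q{\left(m \right)} = 2 m$
$J{\left(Q \right)} = 1$
$\left(-25049 + I{\left(z{\left(q{\left(-4 \right)} \right)} \right)}\right) \left(J{\left(y{\left(14 \right)} \right)} - 40732\right) = \left(-25049 + \left(-2 - 2 \left(-4\right)\right)^{2}\right) \left(1 - 40732\right) = \left(-25049 + \left(-2 - -8\right)^{2}\right) \left(-40731\right) = \left(-25049 + \left(-2 + 8\right)^{2}\right) \left(-40731\right) = \left(-25049 + 6^{2}\right) \left(-40731\right) = \left(-25049 + 36\right) \left(-40731\right) = \left(-25013\right) \left(-40731\right) = 1018804503$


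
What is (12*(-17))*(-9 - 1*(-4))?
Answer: 1020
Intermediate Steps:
(12*(-17))*(-9 - 1*(-4)) = -204*(-9 + 4) = -204*(-5) = 1020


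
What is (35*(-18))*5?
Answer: -3150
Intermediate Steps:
(35*(-18))*5 = -630*5 = -3150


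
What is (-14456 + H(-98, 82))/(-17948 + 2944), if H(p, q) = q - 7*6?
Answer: 3604/3751 ≈ 0.96081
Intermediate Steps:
H(p, q) = -42 + q (H(p, q) = q - 42 = -42 + q)
(-14456 + H(-98, 82))/(-17948 + 2944) = (-14456 + (-42 + 82))/(-17948 + 2944) = (-14456 + 40)/(-15004) = -14416*(-1/15004) = 3604/3751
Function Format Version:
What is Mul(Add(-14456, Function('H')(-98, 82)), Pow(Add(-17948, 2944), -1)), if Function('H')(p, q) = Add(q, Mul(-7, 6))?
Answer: Rational(3604, 3751) ≈ 0.96081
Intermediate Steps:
Function('H')(p, q) = Add(-42, q) (Function('H')(p, q) = Add(q, -42) = Add(-42, q))
Mul(Add(-14456, Function('H')(-98, 82)), Pow(Add(-17948, 2944), -1)) = Mul(Add(-14456, Add(-42, 82)), Pow(Add(-17948, 2944), -1)) = Mul(Add(-14456, 40), Pow(-15004, -1)) = Mul(-14416, Rational(-1, 15004)) = Rational(3604, 3751)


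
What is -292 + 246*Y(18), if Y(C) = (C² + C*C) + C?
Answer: 163544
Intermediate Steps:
Y(C) = C + 2*C² (Y(C) = (C² + C²) + C = 2*C² + C = C + 2*C²)
-292 + 246*Y(18) = -292 + 246*(18*(1 + 2*18)) = -292 + 246*(18*(1 + 36)) = -292 + 246*(18*37) = -292 + 246*666 = -292 + 163836 = 163544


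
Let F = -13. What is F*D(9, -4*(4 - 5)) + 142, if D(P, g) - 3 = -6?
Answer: 181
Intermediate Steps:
D(P, g) = -3 (D(P, g) = 3 - 6 = -3)
F*D(9, -4*(4 - 5)) + 142 = -13*(-3) + 142 = 39 + 142 = 181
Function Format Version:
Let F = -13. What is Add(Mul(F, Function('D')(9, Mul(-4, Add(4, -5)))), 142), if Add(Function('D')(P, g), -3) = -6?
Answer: 181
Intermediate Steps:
Function('D')(P, g) = -3 (Function('D')(P, g) = Add(3, -6) = -3)
Add(Mul(F, Function('D')(9, Mul(-4, Add(4, -5)))), 142) = Add(Mul(-13, -3), 142) = Add(39, 142) = 181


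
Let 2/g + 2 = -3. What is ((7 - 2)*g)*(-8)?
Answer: 16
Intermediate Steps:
g = -⅖ (g = 2/(-2 - 3) = 2/(-5) = 2*(-⅕) = -⅖ ≈ -0.40000)
((7 - 2)*g)*(-8) = ((7 - 2)*(-⅖))*(-8) = (5*(-⅖))*(-8) = -2*(-8) = 16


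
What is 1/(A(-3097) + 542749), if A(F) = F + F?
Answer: 1/536555 ≈ 1.8637e-6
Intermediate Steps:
A(F) = 2*F
1/(A(-3097) + 542749) = 1/(2*(-3097) + 542749) = 1/(-6194 + 542749) = 1/536555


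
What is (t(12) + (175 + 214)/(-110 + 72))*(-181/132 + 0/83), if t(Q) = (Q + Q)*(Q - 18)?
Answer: 1060841/5016 ≈ 211.49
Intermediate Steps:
t(Q) = 2*Q*(-18 + Q) (t(Q) = (2*Q)*(-18 + Q) = 2*Q*(-18 + Q))
(t(12) + (175 + 214)/(-110 + 72))*(-181/132 + 0/83) = (2*12*(-18 + 12) + (175 + 214)/(-110 + 72))*(-181/132 + 0/83) = (2*12*(-6) + 389/(-38))*(-181*1/132 + 0*(1/83)) = (-144 + 389*(-1/38))*(-181/132 + 0) = (-144 - 389/38)*(-181/132) = -5861/38*(-181/132) = 1060841/5016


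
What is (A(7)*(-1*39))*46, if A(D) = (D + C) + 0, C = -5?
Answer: -3588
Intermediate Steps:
A(D) = -5 + D (A(D) = (D - 5) + 0 = (-5 + D) + 0 = -5 + D)
(A(7)*(-1*39))*46 = ((-5 + 7)*(-1*39))*46 = (2*(-39))*46 = -78*46 = -3588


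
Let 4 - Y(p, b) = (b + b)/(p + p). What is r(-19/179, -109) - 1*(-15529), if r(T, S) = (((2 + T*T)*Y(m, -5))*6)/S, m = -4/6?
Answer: 54235904404/3492469 ≈ 15529.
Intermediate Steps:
m = -⅔ (m = -4*⅙ = -⅔ ≈ -0.66667)
Y(p, b) = 4 - b/p (Y(p, b) = 4 - (b + b)/(p + p) = 4 - 2*b/(2*p) = 4 - 2*b*1/(2*p) = 4 - b/p)
r(T, S) = (-42 - 21*T²)/S (r(T, S) = (((2 + T*T)*(4 - 1*(-5)/(-⅔)))*6)/S = (((2 + T²)*(4 - 1*(-5)*(-3/2)))*6)/S = (((2 + T²)*(4 - 15/2))*6)/S = (((2 + T²)*(-7/2))*6)/S = ((-7 - 7*T²/2)*6)/S = (-42 - 21*T²)/S)
r(-19/179, -109) - 1*(-15529) = 21*(-2 - (-19/179)²)/(-109) - 1*(-15529) = 21*(-1/109)*(-2 - (-19*1/179)²) + 15529 = 21*(-1/109)*(-2 - (-19/179)²) + 15529 = 21*(-1/109)*(-2 - 1*361/32041) + 15529 = 21*(-1/109)*(-2 - 361/32041) + 15529 = 21*(-1/109)*(-64443/32041) + 15529 = 1353303/3492469 + 15529 = 54235904404/3492469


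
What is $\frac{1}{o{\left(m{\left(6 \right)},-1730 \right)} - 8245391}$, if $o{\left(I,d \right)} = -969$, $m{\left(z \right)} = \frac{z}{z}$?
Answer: $- \frac{1}{8246360} \approx -1.2127 \cdot 10^{-7}$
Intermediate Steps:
$m{\left(z \right)} = 1$
$\frac{1}{o{\left(m{\left(6 \right)},-1730 \right)} - 8245391} = \frac{1}{-969 - 8245391} = \frac{1}{-8246360} = - \frac{1}{8246360}$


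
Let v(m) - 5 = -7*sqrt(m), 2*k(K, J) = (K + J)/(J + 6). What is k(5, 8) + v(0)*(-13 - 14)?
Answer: -3767/28 ≈ -134.54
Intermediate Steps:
k(K, J) = (J + K)/(2*(6 + J)) (k(K, J) = ((K + J)/(J + 6))/2 = ((J + K)/(6 + J))/2 = (J + K)/(2*(6 + J)))
v(m) = 5 - 7*sqrt(m)
k(5, 8) + v(0)*(-13 - 14) = (8 + 5)/(2*(6 + 8)) + (5 - 7*sqrt(0))*(-13 - 14) = (1/2)*13/14 + (5 - 7*0)*(-27) = (1/2)*(1/14)*13 + (5 + 0)*(-27) = 13/28 + 5*(-27) = 13/28 - 135 = -3767/28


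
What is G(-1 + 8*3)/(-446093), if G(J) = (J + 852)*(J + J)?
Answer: -40250/446093 ≈ -0.090228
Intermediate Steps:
G(J) = 2*J*(852 + J) (G(J) = (852 + J)*(2*J) = 2*J*(852 + J))
G(-1 + 8*3)/(-446093) = (2*(-1 + 8*3)*(852 + (-1 + 8*3)))/(-446093) = (2*(-1 + 24)*(852 + (-1 + 24)))*(-1/446093) = (2*23*(852 + 23))*(-1/446093) = (2*23*875)*(-1/446093) = 40250*(-1/446093) = -40250/446093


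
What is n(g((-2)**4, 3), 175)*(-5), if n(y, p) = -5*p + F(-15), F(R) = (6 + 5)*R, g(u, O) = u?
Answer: 5200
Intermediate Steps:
F(R) = 11*R
n(y, p) = -165 - 5*p (n(y, p) = -5*p + 11*(-15) = -5*p - 165 = -165 - 5*p)
n(g((-2)**4, 3), 175)*(-5) = (-165 - 5*175)*(-5) = (-165 - 875)*(-5) = -1040*(-5) = 5200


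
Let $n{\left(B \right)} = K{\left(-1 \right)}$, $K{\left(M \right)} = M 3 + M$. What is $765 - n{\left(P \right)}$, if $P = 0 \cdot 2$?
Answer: $769$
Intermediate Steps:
$K{\left(M \right)} = 4 M$ ($K{\left(M \right)} = 3 M + M = 4 M$)
$P = 0$
$n{\left(B \right)} = -4$ ($n{\left(B \right)} = 4 \left(-1\right) = -4$)
$765 - n{\left(P \right)} = 765 - -4 = 765 + 4 = 769$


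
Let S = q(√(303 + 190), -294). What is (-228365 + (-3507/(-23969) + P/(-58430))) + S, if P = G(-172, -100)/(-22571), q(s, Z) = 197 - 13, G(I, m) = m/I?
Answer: -62031781560149347911/271853578238902 ≈ -2.2818e+5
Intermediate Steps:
q(s, Z) = 184
S = 184
P = -25/970553 (P = -100/(-172)/(-22571) = -100*(-1/172)*(-1/22571) = (25/43)*(-1/22571) = -25/970553 ≈ -2.5759e-5)
(-228365 + (-3507/(-23969) + P/(-58430))) + S = (-228365 + (-3507/(-23969) - 25/970553/(-58430))) + 184 = (-228365 + (-3507*(-1/23969) - 25/970553*(-1/58430))) + 184 = (-228365 + (3507/23969 + 5/11341882358)) + 184 = (-228365 + 39775981549351/271853578238902) + 184 = -62081802618545305879/271853578238902 + 184 = -62031781560149347911/271853578238902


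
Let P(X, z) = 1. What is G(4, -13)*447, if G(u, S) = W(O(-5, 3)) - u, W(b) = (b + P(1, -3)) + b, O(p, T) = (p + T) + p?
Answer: -7599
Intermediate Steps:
O(p, T) = T + 2*p (O(p, T) = (T + p) + p = T + 2*p)
W(b) = 1 + 2*b (W(b) = (b + 1) + b = (1 + b) + b = 1 + 2*b)
G(u, S) = -13 - u (G(u, S) = (1 + 2*(3 + 2*(-5))) - u = (1 + 2*(3 - 10)) - u = (1 + 2*(-7)) - u = (1 - 14) - u = -13 - u)
G(4, -13)*447 = (-13 - 1*4)*447 = (-13 - 4)*447 = -17*447 = -7599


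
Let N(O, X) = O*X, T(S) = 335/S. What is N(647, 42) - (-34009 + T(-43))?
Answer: 2631204/43 ≈ 61191.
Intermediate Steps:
N(647, 42) - (-34009 + T(-43)) = 647*42 - (-34009 + 335/(-43)) = 27174 - (-34009 + 335*(-1/43)) = 27174 - (-34009 - 335/43) = 27174 - 1*(-1462722/43) = 27174 + 1462722/43 = 2631204/43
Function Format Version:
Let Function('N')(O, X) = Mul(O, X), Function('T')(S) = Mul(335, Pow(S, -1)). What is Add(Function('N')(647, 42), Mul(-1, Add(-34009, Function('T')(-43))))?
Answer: Rational(2631204, 43) ≈ 61191.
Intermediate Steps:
Add(Function('N')(647, 42), Mul(-1, Add(-34009, Function('T')(-43)))) = Add(Mul(647, 42), Mul(-1, Add(-34009, Mul(335, Pow(-43, -1))))) = Add(27174, Mul(-1, Add(-34009, Mul(335, Rational(-1, 43))))) = Add(27174, Mul(-1, Add(-34009, Rational(-335, 43)))) = Add(27174, Mul(-1, Rational(-1462722, 43))) = Add(27174, Rational(1462722, 43)) = Rational(2631204, 43)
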